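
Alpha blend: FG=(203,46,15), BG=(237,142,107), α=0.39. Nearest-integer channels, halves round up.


C = α×F + (1-α)×B, with 1-α = 0.61
R: 0.39×203 + 0.61×237 = 79.17 + 144.57 = 223.74 → 224
G: 0.39×46 + 0.61×142 = 17.94 + 86.62 = 104.56 → 105
B: 0.39×15 + 0.61×107 = 5.85 + 65.27 = 71.12 → 71
= RGB(224, 105, 71)


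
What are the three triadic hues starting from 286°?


Triadic: equally spaced at 120° intervals
H1 = 286°
H2 = (286 + 120) mod 360 = 46°
H3 = (286 + 240) mod 360 = 166°
Triadic = 286°, 46°, 166°


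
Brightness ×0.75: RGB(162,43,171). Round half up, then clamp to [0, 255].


Multiply each channel by 0.75, round half up, clamp to [0, 255]
R: 162×0.75 = 121.5 → round → 122
G: 43×0.75 = 32.25 → round → 32
B: 171×0.75 = 128.25 → round → 128
= RGB(122, 32, 128)


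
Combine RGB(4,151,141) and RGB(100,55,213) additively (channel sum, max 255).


Additive: each channel = min(255, C₁+C₂)
R: 4+100 = 104 → 104
G: 151+55 = 206 → 206
B: 141+213 = 354 → 255
= RGB(104, 206, 255)


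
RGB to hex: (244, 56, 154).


R = 244 → F4 (hex)
G = 56 → 38 (hex)
B = 154 → 9A (hex)
Hex = #F4389A


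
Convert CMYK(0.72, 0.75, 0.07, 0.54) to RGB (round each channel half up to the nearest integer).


R = 255 × (1-C) × (1-K) = 255 × 0.28 × 0.46 = 32.844 → 33
G = 255 × (1-M) × (1-K) = 255 × 0.25 × 0.46 = 29.325 → 29
B = 255 × (1-Y) × (1-K) = 255 × 0.93 × 0.46 = 109.089 → 109
= RGB(33, 29, 109)


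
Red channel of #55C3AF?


Color: #55C3AF
R = 55 = 85
G = C3 = 195
B = AF = 175
Red = 85


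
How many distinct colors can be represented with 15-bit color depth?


Colors = 2^bits = 2^15
= 32,768 colors


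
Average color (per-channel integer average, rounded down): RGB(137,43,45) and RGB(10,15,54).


Midpoint: each channel = ⌊(C₁+C₂)/2⌋
R: ⌊(137+10)/2⌋ = 73
G: ⌊(43+15)/2⌋ = 29
B: ⌊(45+54)/2⌋ = 49
= RGB(73, 29, 49)


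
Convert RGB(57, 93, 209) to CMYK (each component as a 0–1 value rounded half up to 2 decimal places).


R'=57/255≈0.2235, G'=93/255≈0.3647, B'=209/255≈0.8196
K = 1 - max(R',G',B') = 1 - 209/255 = 46/255 = 0.18039… → 0.18
(1-R'-K)/(1-K) simplifies to (max-R)/max with max = 209:
C = (209-57)/209 = 152/209 = 0.72727… → 0.73
M = (209-93)/209 = 116/209 = 0.55502… → 0.56
Y = (209-209)/209 = 0/209 = 0 → 0.00
= CMYK(0.73, 0.56, 0.00, 0.18)


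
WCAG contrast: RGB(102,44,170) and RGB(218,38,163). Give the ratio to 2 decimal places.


Linearize each sRGB channel c=v/255: c/12.92 if c ≤ 0.04045 else ((c+0.055)/1.055)^2.4
L = 0.2126×R_lin + 0.7152×G_lin + 0.0722×B_lin
Color 1 (102,44,170):
  R=102: 102/255≈0.4000 > 0.04045 → ((0.4000+0.055)/1.055)^2.4 ≈ 0.13287
  G=44: 44/255≈0.1725 > 0.04045 → ((0.1725+0.055)/1.055)^2.4 ≈ 0.02519
  B=170: 170/255≈0.6667 > 0.04045 → ((0.6667+0.055)/1.055)^2.4 ≈ 0.40198
  L1 = 0.2126×0.13287 + 0.7152×0.02519 + 0.0722×0.40198 ≈ 0.07528
Color 2 (218,38,163):
  R=218: 218/255≈0.8549 > 0.04045 → ((0.8549+0.055)/1.055)^2.4 ≈ 0.70110
  G=38: 38/255≈0.1490 > 0.04045 → ((0.1490+0.055)/1.055)^2.4 ≈ 0.01938
  B=163: 163/255≈0.6392 > 0.04045 → ((0.6392+0.055)/1.055)^2.4 ≈ 0.36625
  L2 = 0.2126×0.70110 + 0.7152×0.01938 + 0.0722×0.36625 ≈ 0.18936
Lighter = 0.18936, Darker = 0.07528
Ratio = (L_lighter + 0.05) / (L_darker + 0.05)
Ratio = (0.18936 + 0.05) / (0.07528 + 0.05) = 0.23936 / 0.12528 ≈ 1.9105
Ratio ≈ 1.91:1


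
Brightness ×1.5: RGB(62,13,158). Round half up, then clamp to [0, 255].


Multiply each channel by 1.5, round half up, clamp to [0, 255]
R: 62×1.5 = 93
G: 13×1.5 = 19.5 → round → 20
B: 158×1.5 = 237
= RGB(93, 20, 237)


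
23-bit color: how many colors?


Colors = 2^bits = 2^23
= 8,388,608 colors


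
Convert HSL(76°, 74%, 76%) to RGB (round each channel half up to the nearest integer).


H=76°, S=0.74, L=0.76
C = (1-|2L-1|)×S = (1-|0.52|)×0.74 = 0.3552
H' = H/60 = 76/60 ≈ 1.2667; X = C×(1-|H' mod 2 - 1|) = 0.26048
m = L - C/2 = 0.76 - 0.1776 = 0.5824
Sector ⌊H'⌋ = 1 → (R',G',B') = (0.26048, 0.3552, 0.0)
RGB = ((R'+m)×255, (G'+m)×255, (B'+m)×255) = (214.9344, 239.088, 148.512)
Round half up → RGB(215, 239, 149)


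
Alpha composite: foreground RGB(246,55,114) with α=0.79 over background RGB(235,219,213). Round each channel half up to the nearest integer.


C = α×F + (1-α)×B, with 1-α = 0.21
R: 0.79×246 + 0.21×235 = 194.34 + 49.35 = 243.69 → 244
G: 0.79×55 + 0.21×219 = 43.45 + 45.99 = 89.44 → 89
B: 0.79×114 + 0.21×213 = 90.06 + 44.73 = 134.79 → 135
= RGB(244, 89, 135)


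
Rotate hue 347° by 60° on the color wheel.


New hue = (H + rotation) mod 360
New hue = (347 + 60) mod 360
= 407 mod 360
= 47°


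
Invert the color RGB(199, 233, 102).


Invert: (255-R, 255-G, 255-B)
R: 255-199 = 56
G: 255-233 = 22
B: 255-102 = 153
= RGB(56, 22, 153)


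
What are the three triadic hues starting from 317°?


Triadic: equally spaced at 120° intervals
H1 = 317°
H2 = (317 + 120) mod 360 = 77°
H3 = (317 + 240) mod 360 = 197°
Triadic = 317°, 77°, 197°


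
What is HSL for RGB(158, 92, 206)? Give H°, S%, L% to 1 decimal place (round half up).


Normalize: R'=158/255≈0.6196, G'=92/255≈0.3608, B'=206/255≈0.8078
Max=206/255, Min=92/255, Δ=Max-Min=114/255
L = (Max+Min)/2 = (206+92)/510 = 298/510 = 0.58431… → L = 58.4%
L > 0.5 → S = Δ/(2-Max-Min) = 114/(510-206-92) = 114/212 = 0.53773… → S = 53.8%
(the 1/255 factors cancel in S and H, so raw channel differences can be used)
Max is B' → H = 60 × ((R-G)/Δ + 4) = 60 × ((158-92)/114 + 4)
  66/114 + 4 = 0.5789… + 4 = 4.5789…
  H = 60 × 4.5789… = 274.736…° → H = 274.7°
= HSL(274.7°, 53.8%, 58.4%)


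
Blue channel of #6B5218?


Color: #6B5218
R = 6B = 107
G = 52 = 82
B = 18 = 24
Blue = 24


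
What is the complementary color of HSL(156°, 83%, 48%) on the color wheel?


Complement = opposite side of color wheel = hue + 180°
H' = (156 + 180) mod 360 = 336°
S and L unchanged.
= HSL(336°, 83%, 48%)


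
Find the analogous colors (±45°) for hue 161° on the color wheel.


Base hue: 161°
Left analog: (161 - 45) mod 360 = 116°
Right analog: (161 + 45) mod 360 = 206°
Analogous hues = 116° and 206°


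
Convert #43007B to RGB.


43 → 67 (R)
00 → 0 (G)
7B → 123 (B)
= RGB(67, 0, 123)


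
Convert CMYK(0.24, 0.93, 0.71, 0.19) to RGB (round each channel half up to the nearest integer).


R = 255 × (1-C) × (1-K) = 255 × 0.76 × 0.81 = 156.978 → 157
G = 255 × (1-M) × (1-K) = 255 × 0.07 × 0.81 = 14.4585 → 14
B = 255 × (1-Y) × (1-K) = 255 × 0.29 × 0.81 = 59.8995 → 60
= RGB(157, 14, 60)


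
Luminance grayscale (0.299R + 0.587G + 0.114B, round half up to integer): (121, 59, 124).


Gray = 0.299×R + 0.587×G + 0.114×B
Gray = 0.299×121 + 0.587×59 + 0.114×124
Gray = 36.179 + 34.633 + 14.136
Gray = 84.948 → round half up → 85
Gray = 85


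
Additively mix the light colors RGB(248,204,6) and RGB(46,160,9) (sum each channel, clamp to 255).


Additive: each channel = min(255, C₁+C₂)
R: 248+46 = 294 → 255
G: 204+160 = 364 → 255
B: 6+9 = 15 → 15
= RGB(255, 255, 15)


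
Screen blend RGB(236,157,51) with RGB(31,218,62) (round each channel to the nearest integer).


Screen: C = 255 - (255-A)×(255-B)/255, rounded to nearest integer
R: 255 - (255-236)×(255-31)/255 = 255 - 4256/255 ≈ 255 - 16.690 = 238.310 → 238
G: 255 - (255-157)×(255-218)/255 = 255 - 3626/255 ≈ 255 - 14.220 = 240.780 → 241
B: 255 - (255-51)×(255-62)/255 = 255 - 39372/255 ≈ 255 - 154.400 = 100.600 → 101
= RGB(238, 241, 101)


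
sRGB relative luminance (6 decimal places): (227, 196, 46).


Linearize each channel (sRGB transfer function): c = v/255; c_lin = c/12.92 if c ≤ 0.04045, else ((c+0.055)/1.055)^2.4
  R: 227/255 ≈ 0.890196 > 0.04045 → ((0.890196+0.055)/1.055)^2.4 ≈ 0.768151
  G: 196/255 ≈ 0.768627 > 0.04045 → ((0.768627+0.055)/1.055)^2.4 ≈ 0.552011
  B: 46/255 ≈ 0.180392 > 0.04045 → ((0.180392+0.055)/1.055)^2.4 ≈ 0.027321
R_lin = 0.768151, G_lin = 0.552011, B_lin = 0.027321
L = 0.2126×R + 0.7152×G + 0.0722×B
L = 0.2126×0.768151 + 0.7152×0.552011 + 0.0722×0.027321
L ≈ 0.560080


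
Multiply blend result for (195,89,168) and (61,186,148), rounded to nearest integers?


Multiply: C = A×B/255, rounded to nearest integer
R: 195×61/255 = 11895/255 ≈ 46.647 → 47
G: 89×186/255 = 16554/255 ≈ 64.918 → 65
B: 168×148/255 = 24864/255 ≈ 97.506 → 98
= RGB(47, 65, 98)


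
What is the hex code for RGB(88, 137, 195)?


R = 88 → 58 (hex)
G = 137 → 89 (hex)
B = 195 → C3 (hex)
Hex = #5889C3


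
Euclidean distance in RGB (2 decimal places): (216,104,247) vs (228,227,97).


d = √[(R₁-R₂)² + (G₁-G₂)² + (B₁-B₂)²]
d = √[(216-228)² + (104-227)² + (247-97)²]
d = √[144 + 15129 + 22500]
d = √37773
d ≈ 194.35


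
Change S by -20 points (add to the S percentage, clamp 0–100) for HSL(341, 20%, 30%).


Original S = 20%
Adjustment = -20 percentage points
New S = 20 + (-20) = 0
Clamp to [0, 100] → 0
= HSL(341°, 0%, 30%)


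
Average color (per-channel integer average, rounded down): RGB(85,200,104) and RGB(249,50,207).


Midpoint: each channel = ⌊(C₁+C₂)/2⌋
R: ⌊(85+249)/2⌋ = 167
G: ⌊(200+50)/2⌋ = 125
B: ⌊(104+207)/2⌋ = 155
= RGB(167, 125, 155)


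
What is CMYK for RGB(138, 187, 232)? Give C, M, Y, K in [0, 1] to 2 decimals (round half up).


R'=138/255≈0.5412, G'=187/255≈0.7333, B'=232/255≈0.9098
K = 1 - max(R',G',B') = 1 - 232/255 = 23/255 = 0.09019… → 0.09
(1-R'-K)/(1-K) simplifies to (max-R)/max with max = 232:
C = (232-138)/232 = 94/232 = 0.40517… → 0.41
M = (232-187)/232 = 45/232 = 0.19396… → 0.19
Y = (232-232)/232 = 0/232 = 0 → 0.00
= CMYK(0.41, 0.19, 0.00, 0.09)


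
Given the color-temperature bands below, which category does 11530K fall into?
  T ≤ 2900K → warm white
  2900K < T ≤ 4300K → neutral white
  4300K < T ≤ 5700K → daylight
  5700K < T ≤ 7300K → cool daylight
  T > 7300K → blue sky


Temperature: 11530K
11530K > 7300K → blue sky
Classification: blue sky


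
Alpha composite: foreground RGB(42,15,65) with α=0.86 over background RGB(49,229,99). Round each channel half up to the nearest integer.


C = α×F + (1-α)×B, with 1-α = 0.14
R: 0.86×42 + 0.14×49 = 36.12 + 6.86 = 42.98 → 43
G: 0.86×15 + 0.14×229 = 12.90 + 32.06 = 44.96 → 45
B: 0.86×65 + 0.14×99 = 55.90 + 13.86 = 69.76 → 70
= RGB(43, 45, 70)


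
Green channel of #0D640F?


Color: #0D640F
R = 0D = 13
G = 64 = 100
B = 0F = 15
Green = 100


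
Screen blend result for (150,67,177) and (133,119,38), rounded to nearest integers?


Screen: C = 255 - (255-A)×(255-B)/255, rounded to nearest integer
R: 255 - (255-150)×(255-133)/255 = 255 - 12810/255 ≈ 255 - 50.235 = 204.765 → 205
G: 255 - (255-67)×(255-119)/255 = 255 - 25568/255 ≈ 255 - 100.267 = 154.733 → 155
B: 255 - (255-177)×(255-38)/255 = 255 - 16926/255 ≈ 255 - 66.376 = 188.624 → 189
= RGB(205, 155, 189)


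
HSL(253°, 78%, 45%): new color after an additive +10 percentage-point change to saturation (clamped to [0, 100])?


Original S = 78%
Adjustment = +10 percentage points
New S = 78 + (10) = 88
Clamp to [0, 100] → 88
= HSL(253°, 88%, 45%)


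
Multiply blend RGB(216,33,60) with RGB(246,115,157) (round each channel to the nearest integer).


Multiply: C = A×B/255, rounded to nearest integer
R: 216×246/255 = 53136/255 ≈ 208.376 → 208
G: 33×115/255 = 3795/255 ≈ 14.882 → 15
B: 60×157/255 = 9420/255 ≈ 36.941 → 37
= RGB(208, 15, 37)


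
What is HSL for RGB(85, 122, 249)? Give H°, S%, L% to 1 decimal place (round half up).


Normalize: R'=85/255≈0.3333, G'=122/255≈0.4784, B'=249/255≈0.9765
Max=249/255, Min=85/255, Δ=Max-Min=164/255
L = (Max+Min)/2 = (249+85)/510 = 334/510 = 0.65490… → L = 65.5%
L > 0.5 → S = Δ/(2-Max-Min) = 164/(510-249-85) = 164/176 = 0.93181… → S = 93.2%
(the 1/255 factors cancel in S and H, so raw channel differences can be used)
Max is B' → H = 60 × ((R-G)/Δ + 4) = 60 × ((85-122)/164 + 4)
  -37/164 + 4 = -0.2256… + 4 = 3.7743…
  H = 60 × 3.7743… = 226.463…° → H = 226.5°
= HSL(226.5°, 93.2%, 65.5%)


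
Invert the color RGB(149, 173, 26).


Invert: (255-R, 255-G, 255-B)
R: 255-149 = 106
G: 255-173 = 82
B: 255-26 = 229
= RGB(106, 82, 229)


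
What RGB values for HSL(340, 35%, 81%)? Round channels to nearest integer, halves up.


H=340°, S=0.35, L=0.81
C = (1-|2L-1|)×S = (1-|0.62|)×0.35 = 0.133
H' = H/60 = 340/60 ≈ 5.6667; X = C×(1-|H' mod 2 - 1|) ≈ 0.0443
m = L - C/2 = 0.81 - 0.0665 = 0.7435
Sector ⌊H'⌋ = 5 → (R',G',B') = (0.133, 0.0, ≈0.0443)
RGB = ((R'+m)×255, (G'+m)×255, (B'+m)×255) = (223.5075, 189.5925, 200.8975)
Round half up → RGB(224, 190, 201)


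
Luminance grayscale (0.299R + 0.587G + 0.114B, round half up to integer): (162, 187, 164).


Gray = 0.299×R + 0.587×G + 0.114×B
Gray = 0.299×162 + 0.587×187 + 0.114×164
Gray = 48.438 + 109.769 + 18.696
Gray = 176.903 → round half up → 177
Gray = 177


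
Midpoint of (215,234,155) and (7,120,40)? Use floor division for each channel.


Midpoint: each channel = ⌊(C₁+C₂)/2⌋
R: ⌊(215+7)/2⌋ = 111
G: ⌊(234+120)/2⌋ = 177
B: ⌊(155+40)/2⌋ = 97
= RGB(111, 177, 97)


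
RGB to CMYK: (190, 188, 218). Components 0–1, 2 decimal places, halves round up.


R'=190/255≈0.7451, G'=188/255≈0.7373, B'=218/255≈0.8549
K = 1 - max(R',G',B') = 1 - 218/255 = 37/255 = 0.14509… → 0.15
(1-R'-K)/(1-K) simplifies to (max-R)/max with max = 218:
C = (218-190)/218 = 28/218 = 0.12844… → 0.13
M = (218-188)/218 = 30/218 = 0.13761… → 0.14
Y = (218-218)/218 = 0/218 = 0 → 0.00
= CMYK(0.13, 0.14, 0.00, 0.15)


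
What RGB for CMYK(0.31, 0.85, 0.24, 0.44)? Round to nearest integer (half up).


R = 255 × (1-C) × (1-K) = 255 × 0.69 × 0.56 = 98.532 → 99
G = 255 × (1-M) × (1-K) = 255 × 0.15 × 0.56 = 21.42 → 21
B = 255 × (1-Y) × (1-K) = 255 × 0.76 × 0.56 = 108.528 → 109
= RGB(99, 21, 109)


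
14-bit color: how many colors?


Colors = 2^bits = 2^14
= 16,384 colors


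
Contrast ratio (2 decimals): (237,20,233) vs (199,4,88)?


Linearize each sRGB channel c=v/255: c/12.92 if c ≤ 0.04045 else ((c+0.055)/1.055)^2.4
L = 0.2126×R_lin + 0.7152×G_lin + 0.0722×B_lin
Color 1 (237,20,233):
  R=237: 237/255≈0.9294 > 0.04045 → ((0.9294+0.055)/1.055)^2.4 ≈ 0.84687
  G=20: 20/255≈0.0784 > 0.04045 → ((0.0784+0.055)/1.055)^2.4 ≈ 0.00700
  B=233: 233/255≈0.9137 > 0.04045 → ((0.9137+0.055)/1.055)^2.4 ≈ 0.81485
  L1 = 0.2126×0.84687 + 0.7152×0.00700 + 0.0722×0.81485 ≈ 0.24388
Color 2 (199,4,88):
  R=199: 199/255≈0.7804 > 0.04045 → ((0.7804+0.055)/1.055)^2.4 ≈ 0.57112
  G=4: 4/255≈0.0157 ≤ 0.04045 → 0.0157/12.92 ≈ 0.00121
  B=88: 88/255≈0.3451 > 0.04045 → ((0.3451+0.055)/1.055)^2.4 ≈ 0.09759
  L2 = 0.2126×0.57112 + 0.7152×0.00121 + 0.0722×0.09759 ≈ 0.12934
Lighter = 0.24388, Darker = 0.12934
Ratio = (L_lighter + 0.05) / (L_darker + 0.05)
Ratio = (0.24388 + 0.05) / (0.12934 + 0.05) = 0.29388 / 0.17934 ≈ 1.6387
Ratio ≈ 1.64:1


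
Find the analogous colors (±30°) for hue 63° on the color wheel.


Base hue: 63°
Left analog: (63 - 30) mod 360 = 33°
Right analog: (63 + 30) mod 360 = 93°
Analogous hues = 33° and 93°


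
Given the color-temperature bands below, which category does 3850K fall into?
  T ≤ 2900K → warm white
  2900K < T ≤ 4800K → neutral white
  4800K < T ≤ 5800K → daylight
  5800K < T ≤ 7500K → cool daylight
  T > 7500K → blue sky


Temperature: 3850K
2900K < 3850K ≤ 4800K → neutral white
Classification: neutral white


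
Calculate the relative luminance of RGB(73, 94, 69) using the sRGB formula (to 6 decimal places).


Linearize each channel (sRGB transfer function): c = v/255; c_lin = c/12.92 if c ≤ 0.04045, else ((c+0.055)/1.055)^2.4
  R: 73/255 ≈ 0.286275 > 0.04045 → ((0.286275+0.055)/1.055)^2.4 ≈ 0.066626
  G: 94/255 ≈ 0.368627 > 0.04045 → ((0.368627+0.055)/1.055)^2.4 ≈ 0.111932
  B: 69/255 ≈ 0.270588 > 0.04045 → ((0.270588+0.055)/1.055)^2.4 ≈ 0.059511
R_lin = 0.066626, G_lin = 0.111932, B_lin = 0.059511
L = 0.2126×R + 0.7152×G + 0.0722×B
L = 0.2126×0.066626 + 0.7152×0.111932 + 0.0722×0.059511
L ≈ 0.098515


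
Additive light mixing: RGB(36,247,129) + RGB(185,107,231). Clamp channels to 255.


Additive: each channel = min(255, C₁+C₂)
R: 36+185 = 221 → 221
G: 247+107 = 354 → 255
B: 129+231 = 360 → 255
= RGB(221, 255, 255)


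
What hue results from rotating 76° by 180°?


New hue = (H + rotation) mod 360
New hue = (76 + 180) mod 360
= 256 mod 360
= 256°


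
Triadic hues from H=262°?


Triadic: equally spaced at 120° intervals
H1 = 262°
H2 = (262 + 120) mod 360 = 22°
H3 = (262 + 240) mod 360 = 142°
Triadic = 262°, 22°, 142°


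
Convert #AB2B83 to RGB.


AB → 171 (R)
2B → 43 (G)
83 → 131 (B)
= RGB(171, 43, 131)


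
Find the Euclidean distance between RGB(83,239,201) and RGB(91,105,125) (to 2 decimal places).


d = √[(R₁-R₂)² + (G₁-G₂)² + (B₁-B₂)²]
d = √[(83-91)² + (239-105)² + (201-125)²]
d = √[64 + 17956 + 5776]
d = √23796
d ≈ 154.26


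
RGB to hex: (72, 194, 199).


R = 72 → 48 (hex)
G = 194 → C2 (hex)
B = 199 → C7 (hex)
Hex = #48C2C7


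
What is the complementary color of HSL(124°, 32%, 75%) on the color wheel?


Complement = opposite side of color wheel = hue + 180°
H' = (124 + 180) mod 360 = 304°
S and L unchanged.
= HSL(304°, 32%, 75%)


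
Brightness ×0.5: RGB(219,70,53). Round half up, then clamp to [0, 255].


Multiply each channel by 0.5, round half up, clamp to [0, 255]
R: 219×0.5 = 109.5 → round → 110
G: 70×0.5 = 35
B: 53×0.5 = 26.5 → round → 27
= RGB(110, 35, 27)


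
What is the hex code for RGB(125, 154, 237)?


R = 125 → 7D (hex)
G = 154 → 9A (hex)
B = 237 → ED (hex)
Hex = #7D9AED


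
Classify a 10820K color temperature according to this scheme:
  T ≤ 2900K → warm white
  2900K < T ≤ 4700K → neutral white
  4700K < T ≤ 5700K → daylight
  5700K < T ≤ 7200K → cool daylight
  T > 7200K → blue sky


Temperature: 10820K
10820K > 7200K → blue sky
Classification: blue sky


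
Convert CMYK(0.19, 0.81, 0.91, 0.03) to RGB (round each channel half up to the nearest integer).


R = 255 × (1-C) × (1-K) = 255 × 0.81 × 0.97 = 200.3535 → 200
G = 255 × (1-M) × (1-K) = 255 × 0.19 × 0.97 = 46.9965 → 47
B = 255 × (1-Y) × (1-K) = 255 × 0.09 × 0.97 = 22.2615 → 22
= RGB(200, 47, 22)


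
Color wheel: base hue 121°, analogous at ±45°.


Base hue: 121°
Left analog: (121 - 45) mod 360 = 76°
Right analog: (121 + 45) mod 360 = 166°
Analogous hues = 76° and 166°


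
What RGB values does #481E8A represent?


48 → 72 (R)
1E → 30 (G)
8A → 138 (B)
= RGB(72, 30, 138)


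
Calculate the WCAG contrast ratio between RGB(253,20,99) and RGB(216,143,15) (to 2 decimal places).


Linearize each sRGB channel c=v/255: c/12.92 if c ≤ 0.04045 else ((c+0.055)/1.055)^2.4
L = 0.2126×R_lin + 0.7152×G_lin + 0.0722×B_lin
Color 1 (253,20,99):
  R=253: 253/255≈0.9922 > 0.04045 → ((0.9922+0.055)/1.055)^2.4 ≈ 0.98225
  G=20: 20/255≈0.0784 > 0.04045 → ((0.0784+0.055)/1.055)^2.4 ≈ 0.00700
  B=99: 99/255≈0.3882 > 0.04045 → ((0.3882+0.055)/1.055)^2.4 ≈ 0.12477
  L1 = 0.2126×0.98225 + 0.7152×0.00700 + 0.0722×0.12477 ≈ 0.22284
Color 2 (216,143,15):
  R=216: 216/255≈0.8471 > 0.04045 → ((0.8471+0.055)/1.055)^2.4 ≈ 0.68669
  G=143: 143/255≈0.5608 > 0.04045 → ((0.5608+0.055)/1.055)^2.4 ≈ 0.27468
  B=15: 15/255≈0.0588 > 0.04045 → ((0.0588+0.055)/1.055)^2.4 ≈ 0.00478
  L2 = 0.2126×0.68669 + 0.7152×0.27468 + 0.0722×0.00478 ≈ 0.34278
Lighter = 0.34278, Darker = 0.22284
Ratio = (L_lighter + 0.05) / (L_darker + 0.05)
Ratio = (0.34278 + 0.05) / (0.22284 + 0.05) = 0.39278 / 0.27284 ≈ 1.4396
Ratio ≈ 1.44:1


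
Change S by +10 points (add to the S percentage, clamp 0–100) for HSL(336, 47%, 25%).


Original S = 47%
Adjustment = +10 percentage points
New S = 47 + (10) = 57
Clamp to [0, 100] → 57
= HSL(336°, 57%, 25%)


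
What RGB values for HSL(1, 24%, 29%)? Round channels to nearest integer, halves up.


H=1°, S=0.24, L=0.29
C = (1-|2L-1|)×S = (1-|-0.42|)×0.24 = 0.1392
H' = H/60 = 1/60 ≈ 0.0167; X = C×(1-|H' mod 2 - 1|) = 0.00232
m = L - C/2 = 0.29 - 0.0696 = 0.2204
Sector ⌊H'⌋ = 0 → (R',G',B') = (0.1392, 0.00232, 0.0)
RGB = ((R'+m)×255, (G'+m)×255, (B'+m)×255) = (91.698, 56.7936, 56.202)
Round half up → RGB(92, 57, 56)


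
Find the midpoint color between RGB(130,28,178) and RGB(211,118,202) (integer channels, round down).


Midpoint: each channel = ⌊(C₁+C₂)/2⌋
R: ⌊(130+211)/2⌋ = 170
G: ⌊(28+118)/2⌋ = 73
B: ⌊(178+202)/2⌋ = 190
= RGB(170, 73, 190)


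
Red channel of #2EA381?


Color: #2EA381
R = 2E = 46
G = A3 = 163
B = 81 = 129
Red = 46


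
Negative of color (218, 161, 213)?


Invert: (255-R, 255-G, 255-B)
R: 255-218 = 37
G: 255-161 = 94
B: 255-213 = 42
= RGB(37, 94, 42)


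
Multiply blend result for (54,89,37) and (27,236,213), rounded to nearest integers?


Multiply: C = A×B/255, rounded to nearest integer
R: 54×27/255 = 1458/255 ≈ 5.718 → 6
G: 89×236/255 = 21004/255 ≈ 82.369 → 82
B: 37×213/255 = 7881/255 ≈ 30.906 → 31
= RGB(6, 82, 31)


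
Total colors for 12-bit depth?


Colors = 2^bits = 2^12
= 4,096 colors


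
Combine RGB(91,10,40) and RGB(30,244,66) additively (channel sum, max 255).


Additive: each channel = min(255, C₁+C₂)
R: 91+30 = 121 → 121
G: 10+244 = 254 → 254
B: 40+66 = 106 → 106
= RGB(121, 254, 106)


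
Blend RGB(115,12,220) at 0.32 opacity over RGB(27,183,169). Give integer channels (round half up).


C = α×F + (1-α)×B, with 1-α = 0.68
R: 0.32×115 + 0.68×27 = 36.80 + 18.36 = 55.16 → 55
G: 0.32×12 + 0.68×183 = 3.84 + 124.44 = 128.28 → 128
B: 0.32×220 + 0.68×169 = 70.40 + 114.92 = 185.32 → 185
= RGB(55, 128, 185)


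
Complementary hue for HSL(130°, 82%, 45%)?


Complement = opposite side of color wheel = hue + 180°
H' = (130 + 180) mod 360 = 310°
S and L unchanged.
= HSL(310°, 82%, 45%)


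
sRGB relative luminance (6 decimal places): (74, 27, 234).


Linearize each channel (sRGB transfer function): c = v/255; c_lin = c/12.92 if c ≤ 0.04045, else ((c+0.055)/1.055)^2.4
  R: 74/255 ≈ 0.290196 > 0.04045 → ((0.290196+0.055)/1.055)^2.4 ≈ 0.068478
  G: 27/255 ≈ 0.105882 > 0.04045 → ((0.105882+0.055)/1.055)^2.4 ≈ 0.010960
  B: 234/255 ≈ 0.917647 > 0.04045 → ((0.917647+0.055)/1.055)^2.4 ≈ 0.822786
R_lin = 0.068478, G_lin = 0.010960, B_lin = 0.822786
L = 0.2126×R + 0.7152×G + 0.0722×B
L = 0.2126×0.068478 + 0.7152×0.010960 + 0.0722×0.822786
L ≈ 0.081802


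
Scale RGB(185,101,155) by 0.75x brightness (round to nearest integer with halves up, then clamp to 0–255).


Multiply each channel by 0.75, round half up, clamp to [0, 255]
R: 185×0.75 = 138.75 → round → 139
G: 101×0.75 = 75.75 → round → 76
B: 155×0.75 = 116.25 → round → 116
= RGB(139, 76, 116)


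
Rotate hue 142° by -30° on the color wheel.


New hue = (H + rotation) mod 360
New hue = (142 -30) mod 360
= 112 mod 360
= 112°


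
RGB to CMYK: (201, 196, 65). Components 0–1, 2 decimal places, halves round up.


R'=201/255≈0.7882, G'=196/255≈0.7686, B'=65/255≈0.2549
K = 1 - max(R',G',B') = 1 - 201/255 = 54/255 = 0.21176… → 0.21
(1-R'-K)/(1-K) simplifies to (max-R)/max with max = 201:
C = (201-201)/201 = 0/201 = 0 → 0.00
M = (201-196)/201 = 5/201 = 0.02487… → 0.02
Y = (201-65)/201 = 136/201 = 0.67661… → 0.68
= CMYK(0.00, 0.02, 0.68, 0.21)


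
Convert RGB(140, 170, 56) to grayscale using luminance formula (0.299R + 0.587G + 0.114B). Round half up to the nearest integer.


Gray = 0.299×R + 0.587×G + 0.114×B
Gray = 0.299×140 + 0.587×170 + 0.114×56
Gray = 41.860 + 99.790 + 6.384
Gray = 148.034 → round half up → 148
Gray = 148


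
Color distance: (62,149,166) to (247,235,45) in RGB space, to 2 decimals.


d = √[(R₁-R₂)² + (G₁-G₂)² + (B₁-B₂)²]
d = √[(62-247)² + (149-235)² + (166-45)²]
d = √[34225 + 7396 + 14641]
d = √56262
d ≈ 237.20


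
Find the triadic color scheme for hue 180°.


Triadic: equally spaced at 120° intervals
H1 = 180°
H2 = (180 + 120) mod 360 = 300°
H3 = (180 + 240) mod 360 = 60°
Triadic = 180°, 300°, 60°


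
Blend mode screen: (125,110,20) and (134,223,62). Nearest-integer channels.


Screen: C = 255 - (255-A)×(255-B)/255, rounded to nearest integer
R: 255 - (255-125)×(255-134)/255 = 255 - 15730/255 ≈ 255 - 61.686 = 193.314 → 193
G: 255 - (255-110)×(255-223)/255 = 255 - 4640/255 ≈ 255 - 18.196 = 236.804 → 237
B: 255 - (255-20)×(255-62)/255 = 255 - 45355/255 ≈ 255 - 177.863 = 77.137 → 77
= RGB(193, 237, 77)


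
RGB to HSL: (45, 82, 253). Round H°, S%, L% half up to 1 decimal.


Normalize: R'=45/255≈0.1765, G'=82/255≈0.3216, B'=253/255≈0.9922
Max=253/255, Min=45/255, Δ=Max-Min=208/255
L = (Max+Min)/2 = (253+45)/510 = 298/510 = 0.58431… → L = 58.4%
L > 0.5 → S = Δ/(2-Max-Min) = 208/(510-253-45) = 208/212 = 0.98113… → S = 98.1%
(the 1/255 factors cancel in S and H, so raw channel differences can be used)
Max is B' → H = 60 × ((R-G)/Δ + 4) = 60 × ((45-82)/208 + 4)
  -37/208 + 4 = -0.1778… + 4 = 3.8221…
  H = 60 × 3.8221… = 229.326…° → H = 229.3°
= HSL(229.3°, 98.1%, 58.4%)


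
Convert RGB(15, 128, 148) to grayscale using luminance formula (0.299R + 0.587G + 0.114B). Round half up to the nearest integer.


Gray = 0.299×R + 0.587×G + 0.114×B
Gray = 0.299×15 + 0.587×128 + 0.114×148
Gray = 4.485 + 75.136 + 16.872
Gray = 96.493 → round half up → 96
Gray = 96


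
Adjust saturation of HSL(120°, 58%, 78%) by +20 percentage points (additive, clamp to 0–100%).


Original S = 58%
Adjustment = +20 percentage points
New S = 58 + (20) = 78
Clamp to [0, 100] → 78
= HSL(120°, 78%, 78%)


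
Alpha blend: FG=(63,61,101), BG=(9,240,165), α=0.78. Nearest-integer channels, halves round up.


C = α×F + (1-α)×B, with 1-α = 0.22
R: 0.78×63 + 0.22×9 = 49.14 + 1.98 = 51.12 → 51
G: 0.78×61 + 0.22×240 = 47.58 + 52.80 = 100.38 → 100
B: 0.78×101 + 0.22×165 = 78.78 + 36.30 = 115.08 → 115
= RGB(51, 100, 115)


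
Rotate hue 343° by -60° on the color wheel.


New hue = (H + rotation) mod 360
New hue = (343 -60) mod 360
= 283 mod 360
= 283°


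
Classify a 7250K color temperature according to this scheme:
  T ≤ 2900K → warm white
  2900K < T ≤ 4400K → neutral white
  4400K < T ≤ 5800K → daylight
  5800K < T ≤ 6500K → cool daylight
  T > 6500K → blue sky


Temperature: 7250K
7250K > 6500K → blue sky
Classification: blue sky


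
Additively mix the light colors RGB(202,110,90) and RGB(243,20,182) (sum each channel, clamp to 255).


Additive: each channel = min(255, C₁+C₂)
R: 202+243 = 445 → 255
G: 110+20 = 130 → 130
B: 90+182 = 272 → 255
= RGB(255, 130, 255)


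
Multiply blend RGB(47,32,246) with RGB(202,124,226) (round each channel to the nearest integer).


Multiply: C = A×B/255, rounded to nearest integer
R: 47×202/255 = 9494/255 ≈ 37.231 → 37
G: 32×124/255 = 3968/255 ≈ 15.561 → 16
B: 246×226/255 = 55596/255 ≈ 218.024 → 218
= RGB(37, 16, 218)


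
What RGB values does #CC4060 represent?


CC → 204 (R)
40 → 64 (G)
60 → 96 (B)
= RGB(204, 64, 96)


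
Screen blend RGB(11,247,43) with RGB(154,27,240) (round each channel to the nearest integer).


Screen: C = 255 - (255-A)×(255-B)/255, rounded to nearest integer
R: 255 - (255-11)×(255-154)/255 = 255 - 24644/255 ≈ 255 - 96.643 = 158.357 → 158
G: 255 - (255-247)×(255-27)/255 = 255 - 1824/255 ≈ 255 - 7.153 = 247.847 → 248
B: 255 - (255-43)×(255-240)/255 = 255 - 3180/255 ≈ 255 - 12.471 = 242.529 → 243
= RGB(158, 248, 243)


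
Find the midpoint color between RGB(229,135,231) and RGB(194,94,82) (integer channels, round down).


Midpoint: each channel = ⌊(C₁+C₂)/2⌋
R: ⌊(229+194)/2⌋ = 211
G: ⌊(135+94)/2⌋ = 114
B: ⌊(231+82)/2⌋ = 156
= RGB(211, 114, 156)


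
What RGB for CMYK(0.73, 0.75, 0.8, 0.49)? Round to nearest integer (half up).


R = 255 × (1-C) × (1-K) = 255 × 0.27 × 0.51 = 35.1135 → 35
G = 255 × (1-M) × (1-K) = 255 × 0.25 × 0.51 = 32.5125 → 33
B = 255 × (1-Y) × (1-K) = 255 × 0.20 × 0.51 = 26.01 → 26
= RGB(35, 33, 26)


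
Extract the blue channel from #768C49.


Color: #768C49
R = 76 = 118
G = 8C = 140
B = 49 = 73
Blue = 73


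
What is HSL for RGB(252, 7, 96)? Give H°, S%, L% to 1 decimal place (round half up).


Normalize: R'=252/255≈0.9882, G'=7/255≈0.0275, B'=96/255≈0.3765
Max=252/255, Min=7/255, Δ=Max-Min=245/255
L = (Max+Min)/2 = (252+7)/510 = 259/510 = 0.50784… → L = 50.8%
L > 0.5 → S = Δ/(2-Max-Min) = 245/(510-252-7) = 245/251 = 0.97609… → S = 97.6%
(the 1/255 factors cancel in S and H, so raw channel differences can be used)
Max is R' → H = 60 × (((G-B)/Δ) mod 6) = 60 × (((7-96)/245) mod 6)
  (-89)/245 = -0.3632…; negative, so add 6 → 5.6367…
  H = 60 × 5.6367… = 338.204…° → H = 338.2°
= HSL(338.2°, 97.6%, 50.8%)


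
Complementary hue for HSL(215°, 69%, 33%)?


Complement = opposite side of color wheel = hue + 180°
H' = (215 + 180) mod 360 = 35°
S and L unchanged.
= HSL(35°, 69%, 33%)


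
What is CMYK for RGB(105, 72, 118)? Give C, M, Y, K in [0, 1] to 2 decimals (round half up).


R'=105/255≈0.4118, G'=72/255≈0.2824, B'=118/255≈0.4627
K = 1 - max(R',G',B') = 1 - 118/255 = 137/255 = 0.53725… → 0.54
(1-R'-K)/(1-K) simplifies to (max-R)/max with max = 118:
C = (118-105)/118 = 13/118 = 0.11016… → 0.11
M = (118-72)/118 = 46/118 = 0.38983… → 0.39
Y = (118-118)/118 = 0/118 = 0 → 0.00
= CMYK(0.11, 0.39, 0.00, 0.54)


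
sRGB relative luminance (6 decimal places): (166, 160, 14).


Linearize each channel (sRGB transfer function): c = v/255; c_lin = c/12.92 if c ≤ 0.04045, else ((c+0.055)/1.055)^2.4
  R: 166/255 ≈ 0.650980 > 0.04045 → ((0.650980+0.055)/1.055)^2.4 ≈ 0.381326
  G: 160/255 ≈ 0.627451 > 0.04045 → ((0.627451+0.055)/1.055)^2.4 ≈ 0.351533
  B: 14/255 ≈ 0.054902 > 0.04045 → ((0.054902+0.055)/1.055)^2.4 ≈ 0.004391
R_lin = 0.381326, G_lin = 0.351533, B_lin = 0.004391
L = 0.2126×R + 0.7152×G + 0.0722×B
L = 0.2126×0.381326 + 0.7152×0.351533 + 0.0722×0.004391
L ≈ 0.332803


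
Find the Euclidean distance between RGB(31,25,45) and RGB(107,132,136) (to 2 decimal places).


d = √[(R₁-R₂)² + (G₁-G₂)² + (B₁-B₂)²]
d = √[(31-107)² + (25-132)² + (45-136)²]
d = √[5776 + 11449 + 8281]
d = √25506
d ≈ 159.71


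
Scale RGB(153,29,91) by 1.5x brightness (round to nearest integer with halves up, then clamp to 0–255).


Multiply each channel by 1.5, round half up, clamp to [0, 255]
R: 153×1.5 = 229.5 → round → 230
G: 29×1.5 = 43.5 → round → 44
B: 91×1.5 = 136.5 → round → 137
= RGB(230, 44, 137)


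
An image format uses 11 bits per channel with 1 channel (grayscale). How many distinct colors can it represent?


Total bits = 11 bits/channel × 1 channels = 11 bits
Distinct colors = 2^11
= 2,048 colors


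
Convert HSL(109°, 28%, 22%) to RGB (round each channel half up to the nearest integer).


H=109°, S=0.28, L=0.22
C = (1-|2L-1|)×S = (1-|-0.56|)×0.28 = 0.1232
H' = H/60 = 109/60 ≈ 1.8167; X = C×(1-|H' mod 2 - 1|) ≈ 0.0226
m = L - C/2 = 0.22 - 0.0616 = 0.1584
Sector ⌊H'⌋ = 1 → (R',G',B') = (≈0.0226, 0.1232, 0.0)
RGB = ((R'+m)×255, (G'+m)×255, (B'+m)×255) = (46.1516, 71.808, 40.392)
Round half up → RGB(46, 72, 40)


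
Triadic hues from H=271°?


Triadic: equally spaced at 120° intervals
H1 = 271°
H2 = (271 + 120) mod 360 = 31°
H3 = (271 + 240) mod 360 = 151°
Triadic = 271°, 31°, 151°


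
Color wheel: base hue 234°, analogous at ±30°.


Base hue: 234°
Left analog: (234 - 30) mod 360 = 204°
Right analog: (234 + 30) mod 360 = 264°
Analogous hues = 204° and 264°


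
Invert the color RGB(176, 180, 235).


Invert: (255-R, 255-G, 255-B)
R: 255-176 = 79
G: 255-180 = 75
B: 255-235 = 20
= RGB(79, 75, 20)


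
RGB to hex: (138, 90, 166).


R = 138 → 8A (hex)
G = 90 → 5A (hex)
B = 166 → A6 (hex)
Hex = #8A5AA6


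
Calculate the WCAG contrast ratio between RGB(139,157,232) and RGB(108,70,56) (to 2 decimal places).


Linearize each sRGB channel c=v/255: c/12.92 if c ≤ 0.04045 else ((c+0.055)/1.055)^2.4
L = 0.2126×R_lin + 0.7152×G_lin + 0.0722×B_lin
Color 1 (139,157,232):
  R=139: 139/255≈0.5451 > 0.04045 → ((0.5451+0.055)/1.055)^2.4 ≈ 0.25818
  G=157: 157/255≈0.6157 > 0.04045 → ((0.6157+0.055)/1.055)^2.4 ≈ 0.33716
  B=232: 232/255≈0.9098 > 0.04045 → ((0.9098+0.055)/1.055)^2.4 ≈ 0.80695
  L1 = 0.2126×0.25818 + 0.7152×0.33716 + 0.0722×0.80695 ≈ 0.35429
Color 2 (108,70,56):
  R=108: 108/255≈0.4235 > 0.04045 → ((0.4235+0.055)/1.055)^2.4 ≈ 0.14996
  G=70: 70/255≈0.2745 > 0.04045 → ((0.2745+0.055)/1.055)^2.4 ≈ 0.06125
  B=56: 56/255≈0.2196 > 0.04045 → ((0.2196+0.055)/1.055)^2.4 ≈ 0.03955
  L2 = 0.2126×0.14996 + 0.7152×0.06125 + 0.0722×0.03955 ≈ 0.07854
Lighter = 0.35429, Darker = 0.07854
Ratio = (L_lighter + 0.05) / (L_darker + 0.05)
Ratio = (0.35429 + 0.05) / (0.07854 + 0.05) = 0.40429 / 0.12854 ≈ 3.1453
Ratio ≈ 3.15:1


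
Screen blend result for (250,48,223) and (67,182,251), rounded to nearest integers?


Screen: C = 255 - (255-A)×(255-B)/255, rounded to nearest integer
R: 255 - (255-250)×(255-67)/255 = 255 - 940/255 ≈ 255 - 3.686 = 251.314 → 251
G: 255 - (255-48)×(255-182)/255 = 255 - 15111/255 ≈ 255 - 59.259 = 195.741 → 196
B: 255 - (255-223)×(255-251)/255 = 255 - 128/255 ≈ 255 - 0.502 = 254.498 → 254
= RGB(251, 196, 254)


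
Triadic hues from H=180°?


Triadic: equally spaced at 120° intervals
H1 = 180°
H2 = (180 + 120) mod 360 = 300°
H3 = (180 + 240) mod 360 = 60°
Triadic = 180°, 300°, 60°


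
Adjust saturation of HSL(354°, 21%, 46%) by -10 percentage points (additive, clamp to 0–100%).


Original S = 21%
Adjustment = -10 percentage points
New S = 21 + (-10) = 11
Clamp to [0, 100] → 11
= HSL(354°, 11%, 46%)


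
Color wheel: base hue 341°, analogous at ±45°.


Base hue: 341°
Left analog: (341 - 45) mod 360 = 296°
Right analog: (341 + 45) mod 360 = 26°
Analogous hues = 296° and 26°


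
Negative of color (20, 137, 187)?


Invert: (255-R, 255-G, 255-B)
R: 255-20 = 235
G: 255-137 = 118
B: 255-187 = 68
= RGB(235, 118, 68)


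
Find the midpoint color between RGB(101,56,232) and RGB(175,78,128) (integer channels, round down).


Midpoint: each channel = ⌊(C₁+C₂)/2⌋
R: ⌊(101+175)/2⌋ = 138
G: ⌊(56+78)/2⌋ = 67
B: ⌊(232+128)/2⌋ = 180
= RGB(138, 67, 180)


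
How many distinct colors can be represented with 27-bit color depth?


Colors = 2^bits = 2^27
= 134,217,728 colors


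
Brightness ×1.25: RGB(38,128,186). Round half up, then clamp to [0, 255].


Multiply each channel by 1.25, round half up, clamp to [0, 255]
R: 38×1.25 = 47.5 → round → 48
G: 128×1.25 = 160
B: 186×1.25 = 232.5 → round → 233
= RGB(48, 160, 233)


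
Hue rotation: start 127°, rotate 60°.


New hue = (H + rotation) mod 360
New hue = (127 + 60) mod 360
= 187 mod 360
= 187°


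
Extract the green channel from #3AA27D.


Color: #3AA27D
R = 3A = 58
G = A2 = 162
B = 7D = 125
Green = 162


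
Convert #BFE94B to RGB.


BF → 191 (R)
E9 → 233 (G)
4B → 75 (B)
= RGB(191, 233, 75)


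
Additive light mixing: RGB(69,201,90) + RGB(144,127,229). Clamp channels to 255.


Additive: each channel = min(255, C₁+C₂)
R: 69+144 = 213 → 213
G: 201+127 = 328 → 255
B: 90+229 = 319 → 255
= RGB(213, 255, 255)


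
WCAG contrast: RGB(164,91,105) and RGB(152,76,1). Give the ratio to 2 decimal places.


Linearize each sRGB channel c=v/255: c/12.92 if c ≤ 0.04045 else ((c+0.055)/1.055)^2.4
L = 0.2126×R_lin + 0.7152×G_lin + 0.0722×B_lin
Color 1 (164,91,105):
  R=164: 164/255≈0.6431 > 0.04045 → ((0.6431+0.055)/1.055)^2.4 ≈ 0.37124
  G=91: 91/255≈0.3569 > 0.04045 → ((0.3569+0.055)/1.055)^2.4 ≈ 0.10462
  B=105: 105/255≈0.4118 > 0.04045 → ((0.4118+0.055)/1.055)^2.4 ≈ 0.14126
  L1 = 0.2126×0.37124 + 0.7152×0.10462 + 0.0722×0.14126 ≈ 0.16395
Color 2 (152,76,1):
  R=152: 152/255≈0.5961 > 0.04045 → ((0.5961+0.055)/1.055)^2.4 ≈ 0.31399
  G=76: 76/255≈0.2980 > 0.04045 → ((0.2980+0.055)/1.055)^2.4 ≈ 0.07227
  B=1: 1/255≈0.0039 ≤ 0.04045 → 0.0039/12.92 ≈ 0.00030
  L2 = 0.2126×0.31399 + 0.7152×0.07227 + 0.0722×0.00030 ≈ 0.11846
Lighter = 0.16395, Darker = 0.11846
Ratio = (L_lighter + 0.05) / (L_darker + 0.05)
Ratio = (0.16395 + 0.05) / (0.11846 + 0.05) = 0.21395 / 0.16846 ≈ 1.2700
Ratio ≈ 1.27:1


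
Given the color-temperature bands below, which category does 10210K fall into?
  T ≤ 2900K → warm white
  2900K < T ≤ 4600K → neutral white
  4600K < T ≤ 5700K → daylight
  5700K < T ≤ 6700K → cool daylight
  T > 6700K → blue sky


Temperature: 10210K
10210K > 6700K → blue sky
Classification: blue sky


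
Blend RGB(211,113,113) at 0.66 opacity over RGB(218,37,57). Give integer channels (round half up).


C = α×F + (1-α)×B, with 1-α = 0.34
R: 0.66×211 + 0.34×218 = 139.26 + 74.12 = 213.38 → 213
G: 0.66×113 + 0.34×37 = 74.58 + 12.58 = 87.16 → 87
B: 0.66×113 + 0.34×57 = 74.58 + 19.38 = 93.96 → 94
= RGB(213, 87, 94)


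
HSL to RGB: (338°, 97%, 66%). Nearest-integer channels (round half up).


H=338°, S=0.97, L=0.66
C = (1-|2L-1|)×S = (1-|0.32|)×0.97 = 0.6596
H' = H/60 = 338/60 ≈ 5.6333; X = C×(1-|H' mod 2 - 1|) ≈ 0.2419
m = L - C/2 = 0.66 - 0.3298 = 0.3302
Sector ⌊H'⌋ = 5 → (R',G',B') = (0.6596, 0.0, ≈0.2419)
RGB = ((R'+m)×255, (G'+m)×255, (B'+m)×255) = (252.399, 84.201, 145.8736)
Round half up → RGB(252, 84, 146)


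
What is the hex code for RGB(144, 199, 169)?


R = 144 → 90 (hex)
G = 199 → C7 (hex)
B = 169 → A9 (hex)
Hex = #90C7A9


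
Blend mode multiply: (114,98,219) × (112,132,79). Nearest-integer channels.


Multiply: C = A×B/255, rounded to nearest integer
R: 114×112/255 = 12768/255 ≈ 50.071 → 50
G: 98×132/255 = 12936/255 ≈ 50.729 → 51
B: 219×79/255 = 17301/255 ≈ 67.847 → 68
= RGB(50, 51, 68)


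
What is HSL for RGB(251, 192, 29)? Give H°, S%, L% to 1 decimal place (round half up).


Normalize: R'=251/255≈0.9843, G'=192/255≈0.7529, B'=29/255≈0.1137
Max=251/255, Min=29/255, Δ=Max-Min=222/255
L = (Max+Min)/2 = (251+29)/510 = 280/510 = 0.54901… → L = 54.9%
L > 0.5 → S = Δ/(2-Max-Min) = 222/(510-251-29) = 222/230 = 0.96521… → S = 96.5%
(the 1/255 factors cancel in S and H, so raw channel differences can be used)
Max is R' → H = 60 × (((G-B)/Δ) mod 6) = 60 × (((192-29)/222) mod 6)
  163/222 = 0.7342…
  H = 60 × 0.7342… = 44.054…° → H = 44.1°
= HSL(44.1°, 96.5%, 54.9%)


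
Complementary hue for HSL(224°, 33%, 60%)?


Complement = opposite side of color wheel = hue + 180°
H' = (224 + 180) mod 360 = 44°
S and L unchanged.
= HSL(44°, 33%, 60%)


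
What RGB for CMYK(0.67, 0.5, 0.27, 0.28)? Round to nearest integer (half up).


R = 255 × (1-C) × (1-K) = 255 × 0.33 × 0.72 = 60.588 → 61
G = 255 × (1-M) × (1-K) = 255 × 0.50 × 0.72 = 91.8 → 92
B = 255 × (1-Y) × (1-K) = 255 × 0.73 × 0.72 = 134.028 → 134
= RGB(61, 92, 134)


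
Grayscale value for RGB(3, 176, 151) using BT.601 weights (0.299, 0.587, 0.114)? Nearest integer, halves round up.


Gray = 0.299×R + 0.587×G + 0.114×B
Gray = 0.299×3 + 0.587×176 + 0.114×151
Gray = 0.897 + 103.312 + 17.214
Gray = 121.423 → round half up → 121
Gray = 121
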